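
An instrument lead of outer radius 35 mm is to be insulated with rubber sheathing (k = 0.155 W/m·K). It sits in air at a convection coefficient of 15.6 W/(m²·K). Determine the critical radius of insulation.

r_cr ≈ 9.94 mm

For a cylinder r_cr = k/h = 0.155/15.6
r_cr = 9.94 mm; since the bare radius (35 mm) is above r_cr, any added insulation will reduce heat loss.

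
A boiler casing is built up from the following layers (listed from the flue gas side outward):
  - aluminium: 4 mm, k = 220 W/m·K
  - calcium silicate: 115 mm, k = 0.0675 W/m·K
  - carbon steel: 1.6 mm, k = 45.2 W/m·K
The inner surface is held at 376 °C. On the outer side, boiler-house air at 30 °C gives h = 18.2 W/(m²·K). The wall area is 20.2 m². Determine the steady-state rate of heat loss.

Thermal resistances in series:
R_aluminium = L/(kA) = 0.004/(220×20.2) = 9.001×10^-7 K/W
R_calcium silicate = L/(kA) = 0.115/(0.0675×20.2) = 0.08434 K/W
R_carbon steel = L/(kA) = 0.0016/(45.2×20.2) = 1.752×10^-6 K/W
R_outer film = 1/(h_o·A) = 1/(18.2×20.2) = 0.00272 K/W
R_total = 0.08706 K/W
Q = ΔT / R_total = 346 / 0.08706

Q ≈ 3970 W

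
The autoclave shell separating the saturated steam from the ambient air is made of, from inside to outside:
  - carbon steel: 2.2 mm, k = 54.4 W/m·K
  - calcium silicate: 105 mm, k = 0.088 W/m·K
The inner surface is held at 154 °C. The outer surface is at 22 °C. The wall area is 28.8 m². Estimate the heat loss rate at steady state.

Using the resistance-network approach (series):
R_carbon steel = L/(kA) = 0.0022/(54.4×28.8) = 1.404×10^-6 K/W
R_calcium silicate = L/(kA) = 0.105/(0.088×28.8) = 0.04143 K/W
R_total = 0.04143 K/W
Q = ΔT / R_total = 132 / 0.04143

Q ≈ 3190 W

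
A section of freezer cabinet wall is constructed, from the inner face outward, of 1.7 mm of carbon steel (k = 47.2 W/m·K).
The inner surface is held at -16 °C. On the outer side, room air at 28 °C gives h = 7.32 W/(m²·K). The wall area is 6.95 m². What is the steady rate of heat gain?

Series thermal resistances:
R_carbon steel = L/(kA) = 0.0017/(47.2×6.95) = 5.182×10^-6 K/W
R_outer film = 1/(h_o·A) = 1/(7.32×6.95) = 0.01966 K/W
R_total = 0.01966 K/W
Q = ΔT / R_total = 44 / 0.01966

Q ≈ 2240 W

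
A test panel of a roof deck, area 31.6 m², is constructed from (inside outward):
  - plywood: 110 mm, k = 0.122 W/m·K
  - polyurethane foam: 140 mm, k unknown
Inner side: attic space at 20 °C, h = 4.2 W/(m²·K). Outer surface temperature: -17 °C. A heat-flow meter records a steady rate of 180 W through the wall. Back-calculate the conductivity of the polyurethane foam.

Model the wall as resistances in series:
R_inner film = 1/(h_i·A) = 1/(4.2×31.6) = 0.007535 K/W
R_plywood = L/(kA) = 0.11/(0.122×31.6) = 0.02853 K/W
Sum of known resistances R_other = 0.03607 K/W
Total R = ΔT/Q = 37/180 = 0.2056 K/W
R_polyurethane foam = R_total − R_other = 0.1695 K/W
k = L/(R·A) = 0.14/(0.1695×31.6)

k ≈ 0.0261 W/(m·K)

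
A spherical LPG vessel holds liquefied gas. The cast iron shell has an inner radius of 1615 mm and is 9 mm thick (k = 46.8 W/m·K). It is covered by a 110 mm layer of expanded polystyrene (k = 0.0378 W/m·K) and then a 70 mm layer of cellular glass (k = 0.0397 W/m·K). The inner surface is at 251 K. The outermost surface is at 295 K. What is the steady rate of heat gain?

For a spherical shell R = (1/r₁ − 1/r₂)/(4πk); film R = 1/(h·4πr²). In series:
R_cast iron shell = (1/1.615 − 1/1.624)/(4π×46.8) = 5.835×10^-6 K/W
R_expanded polystyrene = (1/1.624 − 1/1.734)/(4π×0.0378) = 0.08223 K/W
R_cellular glass = (1/1.734 − 1/1.804)/(4π×0.0397) = 0.04486 K/W
R_total = 0.1271 K/W
Q = ΔT/R_total = 44/0.1271

Q ≈ 346 W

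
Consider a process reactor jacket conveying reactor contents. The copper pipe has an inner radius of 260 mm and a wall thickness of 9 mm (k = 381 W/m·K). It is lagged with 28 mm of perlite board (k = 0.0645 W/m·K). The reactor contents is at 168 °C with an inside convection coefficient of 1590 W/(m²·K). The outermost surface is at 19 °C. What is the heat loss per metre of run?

For a radial system each layer contributes R = ln(r_out/r_in)/(2πkL); films add R = 1/(hA).
R_inner film = 1/(h_i·2πr₁L) = 1/(1590×2π×0.26×1) = 3.85×10^-4 K/W
R_copper pipe wall = ln(269/260)/(2π×381×1) = 1.422×10^-5 K/W
R_perlite board = ln(297/269)/(2π×0.0645×1) = 0.2443 K/W
R_total = 0.2447 K/W
Q = ΔT/R_total = 149/0.2447

q′ ≈ 609 W/m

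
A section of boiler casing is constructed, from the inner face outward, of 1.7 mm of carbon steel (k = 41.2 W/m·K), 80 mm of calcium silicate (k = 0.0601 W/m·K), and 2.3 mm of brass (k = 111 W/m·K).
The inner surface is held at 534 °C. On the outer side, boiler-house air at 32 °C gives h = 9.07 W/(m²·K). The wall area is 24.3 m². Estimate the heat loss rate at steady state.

Q ≈ 8460 W

Treating each layer as a thermal resistance in series:
R_carbon steel = L/(kA) = 0.0017/(41.2×24.3) = 1.698×10^-6 K/W
R_calcium silicate = L/(kA) = 0.08/(0.0601×24.3) = 0.05478 K/W
R_brass = L/(kA) = 0.0023/(111×24.3) = 8.527×10^-7 K/W
R_outer film = 1/(h_o·A) = 1/(9.07×24.3) = 0.004537 K/W
R_total = 0.05932 K/W
Q = ΔT / R_total = 502 / 0.05932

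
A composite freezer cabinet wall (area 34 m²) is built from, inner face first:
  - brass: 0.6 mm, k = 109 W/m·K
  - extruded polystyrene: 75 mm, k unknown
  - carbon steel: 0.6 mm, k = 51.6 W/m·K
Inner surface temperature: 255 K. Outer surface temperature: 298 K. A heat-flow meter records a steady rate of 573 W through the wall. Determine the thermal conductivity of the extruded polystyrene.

Series thermal resistances:
R_brass = L/(kA) = 0.0006/(109×34) = 1.619×10^-7 K/W
R_carbon steel = L/(kA) = 0.0006/(51.6×34) = 3.42×10^-7 K/W
Sum of known resistances R_other = 5.039×10^-7 K/W
Total R = ΔT/Q = 43/573 = 0.07504 K/W
R_extruded polystyrene = R_total − R_other = 0.07504 K/W
k = L/(R·A) = 0.075/(0.07504×34)

k ≈ 0.0294 W/(m·K)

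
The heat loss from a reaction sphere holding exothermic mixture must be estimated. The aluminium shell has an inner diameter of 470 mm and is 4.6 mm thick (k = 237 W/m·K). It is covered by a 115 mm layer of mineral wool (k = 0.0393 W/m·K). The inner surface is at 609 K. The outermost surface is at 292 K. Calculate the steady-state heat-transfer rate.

Q ≈ 116 W

For a spherical shell R = (1/r₁ − 1/r₂)/(4πk); film R = 1/(h·4πr²). In series:
R_aluminium shell = (1/0.235 − 1/0.2396)/(4π×237) = 2.743×10^-5 K/W
R_mineral wool = (1/0.2396 − 1/0.3546)/(4π×0.0393) = 2.741 K/W
R_total = 2.741 K/W
Q = ΔT/R_total = 317/2.741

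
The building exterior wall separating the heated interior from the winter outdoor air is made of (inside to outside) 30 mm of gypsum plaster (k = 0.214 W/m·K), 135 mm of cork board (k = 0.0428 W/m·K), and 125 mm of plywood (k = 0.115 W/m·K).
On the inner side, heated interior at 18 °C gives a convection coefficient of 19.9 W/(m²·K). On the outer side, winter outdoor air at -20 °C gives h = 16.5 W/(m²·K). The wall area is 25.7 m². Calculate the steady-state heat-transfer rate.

Q ≈ 217 W

Using the resistance-network approach (series):
R_inner film = 1/(h_i·A) = 1/(19.9×25.7) = 0.001955 K/W
R_gypsum plaster = L/(kA) = 0.03/(0.214×25.7) = 0.005455 K/W
R_cork board = L/(kA) = 0.135/(0.0428×25.7) = 0.1227 K/W
R_plywood = L/(kA) = 0.125/(0.115×25.7) = 0.04229 K/W
R_outer film = 1/(h_o·A) = 1/(16.5×25.7) = 0.002358 K/W
R_total = 0.1748 K/W
Q = ΔT / R_total = 38 / 0.1748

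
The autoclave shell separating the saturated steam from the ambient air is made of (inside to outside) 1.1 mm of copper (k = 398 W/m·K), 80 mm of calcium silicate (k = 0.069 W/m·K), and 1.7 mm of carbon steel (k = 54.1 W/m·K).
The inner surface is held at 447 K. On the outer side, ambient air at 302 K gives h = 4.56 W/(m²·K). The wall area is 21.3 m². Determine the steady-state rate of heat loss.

Treating each layer as a thermal resistance in series:
R_copper = L/(kA) = 0.0011/(398×21.3) = 1.298×10^-7 K/W
R_calcium silicate = L/(kA) = 0.08/(0.069×21.3) = 0.05443 K/W
R_carbon steel = L/(kA) = 0.0017/(54.1×21.3) = 1.475×10^-6 K/W
R_outer film = 1/(h_o·A) = 1/(4.56×21.3) = 0.0103 K/W
R_total = 0.06473 K/W
Q = ΔT / R_total = 145 / 0.06473

Q ≈ 2240 W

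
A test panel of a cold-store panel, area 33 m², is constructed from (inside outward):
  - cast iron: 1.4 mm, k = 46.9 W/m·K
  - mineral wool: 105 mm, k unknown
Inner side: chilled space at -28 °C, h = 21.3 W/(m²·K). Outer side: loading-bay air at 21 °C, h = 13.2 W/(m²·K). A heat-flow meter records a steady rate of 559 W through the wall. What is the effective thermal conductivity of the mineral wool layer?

Using the resistance-network approach (series):
R_inner film = 1/(h_i·A) = 1/(21.3×33) = 0.001423 K/W
R_cast iron = L/(kA) = 0.0014/(46.9×33) = 9.046×10^-7 K/W
R_outer film = 1/(h_o·A) = 1/(13.2×33) = 0.002296 K/W
Sum of known resistances R_other = 0.003719 K/W
Total R = ΔT/Q = 49/559 = 0.08766 K/W
R_mineral wool = R_total − R_other = 0.08394 K/W
k = L/(R·A) = 0.105/(0.08394×33)

k ≈ 0.0379 W/(m·K)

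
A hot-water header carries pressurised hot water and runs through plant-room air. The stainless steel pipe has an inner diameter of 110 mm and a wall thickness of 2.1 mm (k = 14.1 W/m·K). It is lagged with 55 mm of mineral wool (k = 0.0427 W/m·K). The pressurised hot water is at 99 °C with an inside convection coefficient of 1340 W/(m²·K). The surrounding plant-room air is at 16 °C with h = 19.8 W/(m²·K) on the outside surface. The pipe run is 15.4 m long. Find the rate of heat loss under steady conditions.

Q ≈ 494 W

Per-layer cylindrical resistances, series-summed:
R_inner film = 1/(h_i·2πr₁L) = 1/(1340×2π×0.055×15.4) = 1.402×10^-4 K/W
R_stainless steel pipe wall = ln(57.1/55)/(2π×14.1×15.4) = 2.746×10^-5 K/W
R_mineral wool = ln(112.1/57.1)/(2π×0.0427×15.4) = 0.1633 K/W
R_outer film = 1/(h_o·2πr_oL) = 1/(19.8×2π×0.1121×15.4) = 0.004656 K/W
R_total = 0.1681 K/W
Q = ΔT/R_total = 83/0.1681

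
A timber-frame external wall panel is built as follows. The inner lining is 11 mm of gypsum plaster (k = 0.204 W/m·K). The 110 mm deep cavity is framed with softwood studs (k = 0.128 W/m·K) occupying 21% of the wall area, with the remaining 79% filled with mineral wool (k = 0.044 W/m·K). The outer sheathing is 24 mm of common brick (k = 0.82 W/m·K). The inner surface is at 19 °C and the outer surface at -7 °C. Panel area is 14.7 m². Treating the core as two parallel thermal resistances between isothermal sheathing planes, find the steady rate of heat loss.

Q ≈ 205 W

Sheathing layers in series; stud and cavity paths in parallel between them.
R_inner = 0.011/(0.204×14.7) = 0.003668 K/W
R_stud  = 0.11/(0.128×0.21×14.7) = 0.2784 K/W
R_cav   = 0.11/(0.044×0.79×14.7) = 0.2153 K/W
1/R_core = 1/R_stud + 1/R_cav → R_core = 0.1214 K/W
R_outer = 0.024/(0.82×14.7) = 0.001991 K/W
R_total = 0.1271 K/W
Q = ΔT/R_total = 26/0.1271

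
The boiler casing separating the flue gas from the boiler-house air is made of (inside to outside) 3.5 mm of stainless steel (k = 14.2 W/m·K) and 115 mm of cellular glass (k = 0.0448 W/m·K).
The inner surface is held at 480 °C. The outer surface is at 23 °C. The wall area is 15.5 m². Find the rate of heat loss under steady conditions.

Treating each layer as a thermal resistance in series:
R_stainless steel = L/(kA) = 0.0035/(14.2×15.5) = 1.59×10^-5 K/W
R_cellular glass = L/(kA) = 0.115/(0.0448×15.5) = 0.1656 K/W
R_total = 0.1656 K/W
Q = ΔT / R_total = 457 / 0.1656

Q ≈ 2760 W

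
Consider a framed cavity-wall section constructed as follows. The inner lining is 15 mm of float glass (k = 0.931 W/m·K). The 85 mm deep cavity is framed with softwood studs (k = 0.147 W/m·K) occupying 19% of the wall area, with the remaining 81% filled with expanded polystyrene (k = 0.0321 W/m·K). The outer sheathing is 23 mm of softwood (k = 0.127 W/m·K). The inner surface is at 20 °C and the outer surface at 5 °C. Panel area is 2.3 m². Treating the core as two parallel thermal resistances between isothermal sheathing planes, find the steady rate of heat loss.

Sheathing layers in series; stud and cavity paths in parallel between them.
R_inner = 0.015/(0.931×2.3) = 0.007005 K/W
R_stud  = 0.085/(0.147×0.19×2.3) = 1.323 K/W
R_cav   = 0.085/(0.0321×0.81×2.3) = 1.421 K/W
1/R_core = 1/R_stud + 1/R_cav → R_core = 0.6853 K/W
R_outer = 0.023/(0.127×2.3) = 0.07874 K/W
R_total = 0.771 K/W
Q = ΔT/R_total = 15/0.771

Q ≈ 19.5 W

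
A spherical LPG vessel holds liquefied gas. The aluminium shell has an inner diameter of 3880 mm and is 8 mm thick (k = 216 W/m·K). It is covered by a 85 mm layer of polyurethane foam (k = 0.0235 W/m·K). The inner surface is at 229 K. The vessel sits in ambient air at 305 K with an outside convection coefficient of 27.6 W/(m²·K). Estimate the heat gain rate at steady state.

Q ≈ 1040 W

Spherical conduction: R = (1/r_in − 1/r_out)/(4πk) per layer; series-sum.
R_aluminium shell = (1/1.94 − 1/1.948)/(4π×216) = 7.799×10^-7 K/W
R_polyurethane foam = (1/1.948 − 1/2.033)/(4π×0.0235) = 0.07268 K/W
R_outer film = 1/(h·4πr_o²) = 1/(27.6×4π×2.033²) = 6.976×10^-4 K/W
R_total = 0.07338 K/W
Q = ΔT/R_total = 76/0.07338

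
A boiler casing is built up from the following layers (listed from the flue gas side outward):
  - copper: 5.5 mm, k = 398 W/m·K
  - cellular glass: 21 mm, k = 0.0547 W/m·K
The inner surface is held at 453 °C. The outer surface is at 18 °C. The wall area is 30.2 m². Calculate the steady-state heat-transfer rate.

Q ≈ 34200 W

Series thermal resistances:
R_copper = L/(kA) = 0.0055/(398×30.2) = 4.576×10^-7 K/W
R_cellular glass = L/(kA) = 0.021/(0.0547×30.2) = 0.01271 K/W
R_total = 0.01271 K/W
Q = ΔT / R_total = 435 / 0.01271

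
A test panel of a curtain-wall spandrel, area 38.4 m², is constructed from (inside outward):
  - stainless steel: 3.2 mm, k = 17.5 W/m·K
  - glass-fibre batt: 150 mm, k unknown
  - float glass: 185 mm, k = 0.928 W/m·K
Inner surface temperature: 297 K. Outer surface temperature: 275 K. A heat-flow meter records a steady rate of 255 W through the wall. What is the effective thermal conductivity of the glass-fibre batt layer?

Model the wall as resistances in series:
R_stainless steel = L/(kA) = 0.0032/(17.5×38.4) = 4.762×10^-6 K/W
R_float glass = L/(kA) = 0.185/(0.928×38.4) = 0.005191 K/W
Sum of known resistances R_other = 0.005196 K/W
Total R = ΔT/Q = 22/255 = 0.08627 K/W
R_glass-fibre batt = R_total − R_other = 0.08108 K/W
k = L/(R·A) = 0.15/(0.08108×38.4)

k ≈ 0.0482 W/(m·K)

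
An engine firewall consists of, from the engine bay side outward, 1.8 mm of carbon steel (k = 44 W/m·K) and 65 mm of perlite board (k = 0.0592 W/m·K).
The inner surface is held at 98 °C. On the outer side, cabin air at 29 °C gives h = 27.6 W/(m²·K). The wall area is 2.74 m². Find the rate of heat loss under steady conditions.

Series thermal resistances:
R_carbon steel = L/(kA) = 0.0018/(44×2.74) = 1.493×10^-5 K/W
R_perlite board = L/(kA) = 0.065/(0.0592×2.74) = 0.4007 K/W
R_outer film = 1/(h_o·A) = 1/(27.6×2.74) = 0.01322 K/W
R_total = 0.414 K/W
Q = ΔT / R_total = 69 / 0.414

Q ≈ 167 W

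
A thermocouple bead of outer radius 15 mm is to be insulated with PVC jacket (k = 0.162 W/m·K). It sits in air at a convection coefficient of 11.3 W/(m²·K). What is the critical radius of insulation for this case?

For a sphere r_cr = 2k/h = 2×0.162/11.3
r_cr = 28.7 mm; since the bare radius (15 mm) is below r_cr, adding a thin layer of insulation will *increase* heat loss.

r_cr ≈ 28.7 mm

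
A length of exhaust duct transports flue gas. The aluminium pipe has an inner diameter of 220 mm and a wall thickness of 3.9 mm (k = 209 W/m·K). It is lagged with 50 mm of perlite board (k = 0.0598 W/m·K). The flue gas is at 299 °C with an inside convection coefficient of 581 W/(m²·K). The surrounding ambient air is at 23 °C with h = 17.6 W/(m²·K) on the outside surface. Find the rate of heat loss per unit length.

For a radial system each layer contributes R = ln(r_out/r_in)/(2πkL); films add R = 1/(hA).
R_inner film = 1/(h_i·2πr₁L) = 1/(581×2π×0.11×1) = 0.00249 K/W
R_aluminium pipe wall = ln(113.9/110)/(2π×209×1) = 2.653×10^-5 K/W
R_perlite board = ln(163.9/113.9)/(2π×0.0598×1) = 0.9686 K/W
R_outer film = 1/(h_o·2πr_oL) = 1/(17.6×2π×0.1639×1) = 0.05517 K/W
R_total = 1.026 K/W
Q = ΔT/R_total = 276/1.026

q′ ≈ 269 W/m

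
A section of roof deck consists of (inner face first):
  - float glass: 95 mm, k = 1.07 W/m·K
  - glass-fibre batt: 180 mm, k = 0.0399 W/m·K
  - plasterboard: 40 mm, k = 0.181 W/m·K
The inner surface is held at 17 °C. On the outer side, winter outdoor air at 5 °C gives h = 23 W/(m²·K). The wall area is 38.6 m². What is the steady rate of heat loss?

Series thermal resistances:
R_float glass = L/(kA) = 0.095/(1.07×38.6) = 0.0023 K/W
R_glass-fibre batt = L/(kA) = 0.18/(0.0399×38.6) = 0.1169 K/W
R_plasterboard = L/(kA) = 0.04/(0.181×38.6) = 0.005725 K/W
R_outer film = 1/(h_o·A) = 1/(23×38.6) = 0.001126 K/W
R_total = 0.126 K/W
Q = ΔT / R_total = 12 / 0.126

Q ≈ 95.2 W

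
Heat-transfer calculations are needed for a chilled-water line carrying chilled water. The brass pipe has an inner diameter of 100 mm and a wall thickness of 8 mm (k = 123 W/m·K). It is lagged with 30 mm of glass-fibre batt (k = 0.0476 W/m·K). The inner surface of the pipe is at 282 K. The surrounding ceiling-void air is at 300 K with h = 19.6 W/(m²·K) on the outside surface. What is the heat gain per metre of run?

Cylindrical conduction, so R = ln(r₂/r₁)/(2πkL) per layer, in series:
R_brass pipe wall = ln(58/50)/(2π×123×1) = 1.92×10^-4 K/W
R_glass-fibre batt = ln(88/58)/(2π×0.0476×1) = 1.394 K/W
R_outer film = 1/(h_o·2πr_oL) = 1/(19.6×2π×0.088×1) = 0.09227 K/W
R_total = 1.486 K/W
Q = ΔT/R_total = 18/1.486

q′ ≈ 12.1 W/m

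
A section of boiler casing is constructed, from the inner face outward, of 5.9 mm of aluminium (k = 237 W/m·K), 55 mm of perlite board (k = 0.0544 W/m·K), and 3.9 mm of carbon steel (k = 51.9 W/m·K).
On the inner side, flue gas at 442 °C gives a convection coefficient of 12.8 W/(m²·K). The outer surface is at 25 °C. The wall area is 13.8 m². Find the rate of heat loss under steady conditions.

Q ≈ 5280 W

Using the resistance-network approach (series):
R_inner film = 1/(h_i·A) = 1/(12.8×13.8) = 0.005661 K/W
R_aluminium = L/(kA) = 0.0059/(237×13.8) = 1.804×10^-6 K/W
R_perlite board = L/(kA) = 0.055/(0.0544×13.8) = 0.07326 K/W
R_carbon steel = L/(kA) = 0.0039/(51.9×13.8) = 5.445×10^-6 K/W
R_total = 0.07893 K/W
Q = ΔT / R_total = 417 / 0.07893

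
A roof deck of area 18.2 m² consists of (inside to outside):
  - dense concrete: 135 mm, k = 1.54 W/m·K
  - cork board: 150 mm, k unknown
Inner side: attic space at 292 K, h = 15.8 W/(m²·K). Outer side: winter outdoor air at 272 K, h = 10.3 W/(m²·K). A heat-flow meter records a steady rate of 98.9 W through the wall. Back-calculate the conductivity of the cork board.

k ≈ 0.0437 W/(m·K)

Series thermal resistances:
R_inner film = 1/(h_i·A) = 1/(15.8×18.2) = 0.003478 K/W
R_dense concrete = L/(kA) = 0.135/(1.54×18.2) = 0.004817 K/W
R_outer film = 1/(h_o·A) = 1/(10.3×18.2) = 0.005334 K/W
Sum of known resistances R_other = 0.01363 K/W
Total R = ΔT/Q = 20/98.9 = 0.2022 K/W
R_cork board = R_total − R_other = 0.1886 K/W
k = L/(R·A) = 0.15/(0.1886×18.2)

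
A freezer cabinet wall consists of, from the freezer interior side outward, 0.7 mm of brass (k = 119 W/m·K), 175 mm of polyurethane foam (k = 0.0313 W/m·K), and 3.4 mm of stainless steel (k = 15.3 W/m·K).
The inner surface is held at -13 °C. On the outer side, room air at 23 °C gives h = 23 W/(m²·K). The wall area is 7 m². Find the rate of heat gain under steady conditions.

Using the resistance-network approach (series):
R_brass = L/(kA) = 0.0007/(119×7) = 8.403×10^-7 K/W
R_polyurethane foam = L/(kA) = 0.175/(0.0313×7) = 0.7987 K/W
R_stainless steel = L/(kA) = 0.0034/(15.3×7) = 3.175×10^-5 K/W
R_outer film = 1/(h_o·A) = 1/(23×7) = 0.006211 K/W
R_total = 0.805 K/W
Q = ΔT / R_total = 36 / 0.805

Q ≈ 44.7 W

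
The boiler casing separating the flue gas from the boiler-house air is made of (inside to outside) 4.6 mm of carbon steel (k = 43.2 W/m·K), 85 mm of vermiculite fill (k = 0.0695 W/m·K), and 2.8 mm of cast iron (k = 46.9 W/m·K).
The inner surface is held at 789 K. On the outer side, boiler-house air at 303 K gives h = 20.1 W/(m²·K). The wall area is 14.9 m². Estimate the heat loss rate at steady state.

Series thermal resistances:
R_carbon steel = L/(kA) = 0.0046/(43.2×14.9) = 7.146×10^-6 K/W
R_vermiculite fill = L/(kA) = 0.085/(0.0695×14.9) = 0.08208 K/W
R_cast iron = L/(kA) = 0.0028/(46.9×14.9) = 4.007×10^-6 K/W
R_outer film = 1/(h_o·A) = 1/(20.1×14.9) = 0.003339 K/W
R_total = 0.08543 K/W
Q = ΔT / R_total = 486 / 0.08543

Q ≈ 5690 W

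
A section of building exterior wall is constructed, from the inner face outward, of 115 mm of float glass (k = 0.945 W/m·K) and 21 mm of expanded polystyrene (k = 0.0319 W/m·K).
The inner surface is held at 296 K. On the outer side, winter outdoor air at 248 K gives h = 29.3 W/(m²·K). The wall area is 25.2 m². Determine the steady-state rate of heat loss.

Model the wall as resistances in series:
R_float glass = L/(kA) = 0.115/(0.945×25.2) = 0.004829 K/W
R_expanded polystyrene = L/(kA) = 0.021/(0.0319×25.2) = 0.02612 K/W
R_outer film = 1/(h_o·A) = 1/(29.3×25.2) = 0.001354 K/W
R_total = 0.03231 K/W
Q = ΔT / R_total = 48 / 0.03231

Q ≈ 1490 W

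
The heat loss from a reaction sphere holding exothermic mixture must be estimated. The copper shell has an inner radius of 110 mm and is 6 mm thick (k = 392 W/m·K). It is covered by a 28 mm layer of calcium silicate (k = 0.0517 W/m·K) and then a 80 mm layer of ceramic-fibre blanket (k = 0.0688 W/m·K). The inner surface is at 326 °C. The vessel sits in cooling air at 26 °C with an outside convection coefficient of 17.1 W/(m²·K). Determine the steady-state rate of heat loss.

Q ≈ 54.1 W

For a spherical shell R = (1/r₁ − 1/r₂)/(4πk); film R = 1/(h·4πr²). In series:
R_copper shell = (1/0.11 − 1/0.116)/(4π×392) = 9.546×10^-5 K/W
R_calcium silicate = (1/0.116 − 1/0.144)/(4π×0.0517) = 2.58 K/W
R_ceramic-fibre blanket = (1/0.144 − 1/0.224)/(4π×0.0688) = 2.869 K/W
R_outer film = 1/(h·4πr_o²) = 1/(17.1×4π×0.224²) = 0.09275 K/W
R_total = 5.542 K/W
Q = ΔT/R_total = 300/5.542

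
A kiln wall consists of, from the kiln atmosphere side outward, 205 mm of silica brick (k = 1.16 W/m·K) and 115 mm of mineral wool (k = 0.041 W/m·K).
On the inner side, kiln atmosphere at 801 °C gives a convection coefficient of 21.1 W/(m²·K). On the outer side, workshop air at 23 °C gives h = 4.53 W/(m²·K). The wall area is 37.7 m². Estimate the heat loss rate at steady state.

Model the wall as resistances in series:
R_inner film = 1/(h_i·A) = 1/(21.1×37.7) = 0.001257 K/W
R_silica brick = L/(kA) = 0.205/(1.16×37.7) = 0.004688 K/W
R_mineral wool = L/(kA) = 0.115/(0.041×37.7) = 0.0744 K/W
R_outer film = 1/(h_o·A) = 1/(4.53×37.7) = 0.005855 K/W
R_total = 0.0862 K/W
Q = ΔT / R_total = 778 / 0.0862

Q ≈ 9030 W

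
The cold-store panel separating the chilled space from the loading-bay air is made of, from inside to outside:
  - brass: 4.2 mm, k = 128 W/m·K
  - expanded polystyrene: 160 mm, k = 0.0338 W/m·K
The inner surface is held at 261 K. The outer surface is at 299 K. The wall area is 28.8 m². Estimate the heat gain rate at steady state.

Q ≈ 231 W

Using the resistance-network approach (series):
R_brass = L/(kA) = 0.0042/(128×28.8) = 1.139×10^-6 K/W
R_expanded polystyrene = L/(kA) = 0.16/(0.0338×28.8) = 0.1644 K/W
R_total = 0.1644 K/W
Q = ΔT / R_total = 38 / 0.1644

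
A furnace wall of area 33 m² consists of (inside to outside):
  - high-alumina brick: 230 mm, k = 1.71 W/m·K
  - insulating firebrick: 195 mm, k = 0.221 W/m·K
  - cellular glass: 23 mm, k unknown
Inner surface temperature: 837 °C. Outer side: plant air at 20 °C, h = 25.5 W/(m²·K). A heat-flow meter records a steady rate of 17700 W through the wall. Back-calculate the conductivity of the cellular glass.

Model the wall as resistances in series:
R_high-alumina brick = L/(kA) = 0.23/(1.71×33) = 0.004076 K/W
R_insulating firebrick = L/(kA) = 0.195/(0.221×33) = 0.02674 K/W
R_outer film = 1/(h_o·A) = 1/(25.5×33) = 0.001188 K/W
Sum of known resistances R_other = 0.032 K/W
Total R = ΔT/Q = 817/17700 = 0.04616 K/W
R_cellular glass = R_total − R_other = 0.01416 K/W
k = L/(R·A) = 0.023/(0.01416×33)

k ≈ 0.0492 W/(m·K)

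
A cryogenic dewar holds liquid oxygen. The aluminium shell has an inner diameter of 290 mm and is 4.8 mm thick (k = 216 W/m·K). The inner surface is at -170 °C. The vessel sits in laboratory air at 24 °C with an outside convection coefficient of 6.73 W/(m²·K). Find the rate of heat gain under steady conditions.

Q ≈ 368 W

Radial (spherical) resistances in series:
R_aluminium shell = (1/0.145 − 1/0.1498)/(4π×216) = 8.141×10^-5 K/W
R_outer film = 1/(h·4πr_o²) = 1/(6.73×4π×0.1498²) = 0.5269 K/W
R_total = 0.527 K/W
Q = ΔT/R_total = 194/0.527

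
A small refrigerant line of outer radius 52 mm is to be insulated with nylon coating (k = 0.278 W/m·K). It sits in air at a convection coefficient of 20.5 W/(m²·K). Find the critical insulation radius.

r_cr ≈ 13.6 mm

For a cylinder r_cr = k/h = 0.278/20.5
r_cr = 13.6 mm; since the bare radius (52 mm) is above r_cr, any added insulation will reduce heat loss.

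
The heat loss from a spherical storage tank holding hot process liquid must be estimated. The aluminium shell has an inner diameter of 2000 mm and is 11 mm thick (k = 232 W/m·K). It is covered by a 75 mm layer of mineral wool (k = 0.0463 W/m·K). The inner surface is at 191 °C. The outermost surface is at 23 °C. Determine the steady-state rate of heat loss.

Radial (spherical) resistances in series:
R_aluminium shell = (1/1 − 1/1.011)/(4π×232) = 3.732×10^-6 K/W
R_mineral wool = (1/1.011 − 1/1.086)/(4π×0.0463) = 0.1174 K/W
R_total = 0.1174 K/W
Q = ΔT/R_total = 168/0.1174

Q ≈ 1430 W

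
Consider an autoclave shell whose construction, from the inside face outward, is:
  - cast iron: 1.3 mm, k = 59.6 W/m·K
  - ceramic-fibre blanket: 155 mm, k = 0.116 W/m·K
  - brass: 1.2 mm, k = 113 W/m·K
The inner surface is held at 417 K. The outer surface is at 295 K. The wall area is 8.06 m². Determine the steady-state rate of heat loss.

Q ≈ 736 W

Thermal resistances in series:
R_cast iron = L/(kA) = 0.0013/(59.6×8.06) = 2.706×10^-6 K/W
R_ceramic-fibre blanket = L/(kA) = 0.155/(0.116×8.06) = 0.1658 K/W
R_brass = L/(kA) = 0.0012/(113×8.06) = 1.318×10^-6 K/W
R_total = 0.1658 K/W
Q = ΔT / R_total = 122 / 0.1658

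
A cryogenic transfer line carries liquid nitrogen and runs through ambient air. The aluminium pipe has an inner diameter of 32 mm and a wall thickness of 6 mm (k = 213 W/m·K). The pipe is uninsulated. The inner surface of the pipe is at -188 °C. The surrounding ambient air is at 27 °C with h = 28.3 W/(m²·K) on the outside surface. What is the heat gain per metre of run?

For a radial system each layer contributes R = ln(r_out/r_in)/(2πkL); films add R = 1/(hA).
R_aluminium pipe wall = ln(22/16)/(2π×213×1) = 2.38×10^-4 K/W
R_outer film = 1/(h_o·2πr_oL) = 1/(28.3×2π×0.022×1) = 0.2556 K/W
R_total = 0.2559 K/W
Q = ΔT/R_total = 215/0.2559

q′ ≈ 840 W/m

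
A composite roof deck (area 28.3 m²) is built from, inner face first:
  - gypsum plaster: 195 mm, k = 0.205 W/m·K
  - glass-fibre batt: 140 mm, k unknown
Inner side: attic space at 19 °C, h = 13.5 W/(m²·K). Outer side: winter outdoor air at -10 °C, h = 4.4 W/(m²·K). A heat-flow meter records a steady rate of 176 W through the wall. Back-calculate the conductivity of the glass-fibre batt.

k ≈ 0.041 W/(m·K)

Thermal resistances in series:
R_inner film = 1/(h_i·A) = 1/(13.5×28.3) = 0.002617 K/W
R_gypsum plaster = L/(kA) = 0.195/(0.205×28.3) = 0.03361 K/W
R_outer film = 1/(h_o·A) = 1/(4.4×28.3) = 0.008031 K/W
Sum of known resistances R_other = 0.04426 K/W
Total R = ΔT/Q = 29/176 = 0.1648 K/W
R_glass-fibre batt = R_total − R_other = 0.1205 K/W
k = L/(R·A) = 0.14/(0.1205×28.3)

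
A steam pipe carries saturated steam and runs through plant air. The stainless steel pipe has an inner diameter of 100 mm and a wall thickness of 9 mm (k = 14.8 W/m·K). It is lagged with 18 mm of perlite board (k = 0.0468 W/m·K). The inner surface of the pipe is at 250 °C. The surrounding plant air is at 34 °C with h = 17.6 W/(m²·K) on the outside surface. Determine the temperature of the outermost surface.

Treating each annulus and film as a series resistance:
R_stainless steel pipe wall = ln(59/50)/(2π×14.8×1) = 0.00178 K/W
R_perlite board = ln(77/59)/(2π×0.0468×1) = 0.9055 K/W
R_outer film = 1/(h_o·2πr_oL) = 1/(17.6×2π×0.077×1) = 0.1174 K/W
R_total = 1.025 K/W
Q = ΔT/R_total = 216/1.025
Q = 211 W/m
T_interface = T_inner − Q·ΣR(inner→interface) = 250 − 211×0.9073

T ≈ 58.8 °C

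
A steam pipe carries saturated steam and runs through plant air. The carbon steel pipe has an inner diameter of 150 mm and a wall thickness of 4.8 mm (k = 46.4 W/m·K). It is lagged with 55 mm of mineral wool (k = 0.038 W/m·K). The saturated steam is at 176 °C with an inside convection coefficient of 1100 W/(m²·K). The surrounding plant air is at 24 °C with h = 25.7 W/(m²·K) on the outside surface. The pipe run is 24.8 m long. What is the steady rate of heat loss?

Cylindrical conduction, so R = ln(r₂/r₁)/(2πkL) per layer, in series:
R_inner film = 1/(h_i·2πr₁L) = 1/(1100×2π×0.075×24.8) = 7.779×10^-5 K/W
R_carbon steel pipe wall = ln(79.8/75)/(2π×46.4×24.8) = 8.58×10^-6 K/W
R_mineral wool = ln(134.8/79.8)/(2π×0.038×24.8) = 0.08854 K/W
R_outer film = 1/(h_o·2πr_oL) = 1/(25.7×2π×0.1348×24.8) = 0.001852 K/W
R_total = 0.09048 K/W
Q = ΔT/R_total = 152/0.09048

Q ≈ 1680 W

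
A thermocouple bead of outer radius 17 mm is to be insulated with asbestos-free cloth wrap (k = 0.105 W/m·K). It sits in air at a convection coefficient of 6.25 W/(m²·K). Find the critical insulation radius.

For a sphere r_cr = 2k/h = 2×0.105/6.25
r_cr = 33.6 mm; since the bare radius (17 mm) is below r_cr, adding a thin layer of insulation will *increase* heat loss.

r_cr ≈ 33.6 mm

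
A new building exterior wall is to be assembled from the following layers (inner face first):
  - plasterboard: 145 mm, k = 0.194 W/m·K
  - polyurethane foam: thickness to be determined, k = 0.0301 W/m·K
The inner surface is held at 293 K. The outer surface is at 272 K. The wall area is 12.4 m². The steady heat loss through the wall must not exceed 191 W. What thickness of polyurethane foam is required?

Treating each layer as a thermal resistance in series:
R_plasterboard = L/(kA) = 0.145/(0.194×12.4) = 0.06028 K/W
Sum of the known resistances R_other = 0.06028 K/W
Required total resistance R_tot = ΔT/Q_allow = 21/191 = 0.1099 K/W
R_polyurethane foam = R_tot − R_other = 0.04967 K/W
L = R·k·A = 0.04967×0.0301×12.4

L ≈ 18.5 mm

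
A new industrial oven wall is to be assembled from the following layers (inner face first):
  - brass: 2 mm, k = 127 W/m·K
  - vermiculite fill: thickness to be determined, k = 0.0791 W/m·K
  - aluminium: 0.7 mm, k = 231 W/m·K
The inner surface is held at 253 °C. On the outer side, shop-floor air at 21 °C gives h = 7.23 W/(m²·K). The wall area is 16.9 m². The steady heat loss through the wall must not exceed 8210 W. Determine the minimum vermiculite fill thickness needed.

Thermal resistances in series:
R_brass = L/(kA) = 0.002/(127×16.9) = 9.318×10^-7 K/W
R_aluminium = L/(kA) = 0.0007/(231×16.9) = 1.793×10^-7 K/W
R_outer film = 1/(h_o·A) = 1/(7.23×16.9) = 0.008184 K/W
Sum of the known resistances R_other = 0.008185 K/W
Required total resistance R_tot = ΔT/Q_allow = 232/8210 = 0.02826 K/W
R_vermiculite fill = R_tot − R_other = 0.02007 K/W
L = R·k·A = 0.02007×0.0791×16.9

L ≈ 26.8 mm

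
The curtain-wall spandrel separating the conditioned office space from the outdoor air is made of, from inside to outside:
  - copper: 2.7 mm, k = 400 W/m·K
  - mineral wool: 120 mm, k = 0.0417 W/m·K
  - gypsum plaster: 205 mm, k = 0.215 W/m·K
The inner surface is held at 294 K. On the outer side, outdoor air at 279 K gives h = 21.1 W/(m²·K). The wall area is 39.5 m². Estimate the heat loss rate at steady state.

Q ≈ 153 W

Thermal resistances in series:
R_copper = L/(kA) = 0.0027/(400×39.5) = 1.709×10^-7 K/W
R_mineral wool = L/(kA) = 0.12/(0.0417×39.5) = 0.07285 K/W
R_gypsum plaster = L/(kA) = 0.205/(0.215×39.5) = 0.02414 K/W
R_outer film = 1/(h_o·A) = 1/(21.1×39.5) = 0.0012 K/W
R_total = 0.09819 K/W
Q = ΔT / R_total = 15 / 0.09819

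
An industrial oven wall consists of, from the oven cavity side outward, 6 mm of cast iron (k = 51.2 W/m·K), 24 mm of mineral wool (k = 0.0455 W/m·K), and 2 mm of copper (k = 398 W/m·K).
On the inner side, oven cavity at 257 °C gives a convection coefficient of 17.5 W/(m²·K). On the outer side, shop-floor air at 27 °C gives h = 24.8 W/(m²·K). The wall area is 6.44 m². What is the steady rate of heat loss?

Model the wall as resistances in series:
R_inner film = 1/(h_i·A) = 1/(17.5×6.44) = 0.008873 K/W
R_cast iron = L/(kA) = 0.006/(51.2×6.44) = 1.82×10^-5 K/W
R_mineral wool = L/(kA) = 0.024/(0.0455×6.44) = 0.08191 K/W
R_copper = L/(kA) = 0.002/(398×6.44) = 7.803×10^-7 K/W
R_outer film = 1/(h_o·A) = 1/(24.8×6.44) = 0.006261 K/W
R_total = 0.09706 K/W
Q = ΔT / R_total = 230 / 0.09706

Q ≈ 2370 W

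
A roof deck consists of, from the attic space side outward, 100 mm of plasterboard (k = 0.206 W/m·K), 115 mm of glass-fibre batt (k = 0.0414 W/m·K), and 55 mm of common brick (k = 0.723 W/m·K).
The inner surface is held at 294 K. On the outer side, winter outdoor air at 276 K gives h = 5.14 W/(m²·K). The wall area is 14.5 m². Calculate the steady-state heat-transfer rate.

Q ≈ 73.9 W

Model the wall as resistances in series:
R_plasterboard = L/(kA) = 0.1/(0.206×14.5) = 0.03348 K/W
R_glass-fibre batt = L/(kA) = 0.115/(0.0414×14.5) = 0.1916 K/W
R_common brick = L/(kA) = 0.055/(0.723×14.5) = 0.005246 K/W
R_outer film = 1/(h_o·A) = 1/(5.14×14.5) = 0.01342 K/W
R_total = 0.2437 K/W
Q = ΔT / R_total = 18 / 0.2437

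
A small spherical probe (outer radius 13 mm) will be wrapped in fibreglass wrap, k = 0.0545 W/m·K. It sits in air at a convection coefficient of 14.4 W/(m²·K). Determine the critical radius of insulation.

r_cr ≈ 7.57 mm

For a sphere r_cr = 2k/h = 2×0.0545/14.4
r_cr = 7.57 mm; since the bare radius (13 mm) is above r_cr, any added insulation will reduce heat loss.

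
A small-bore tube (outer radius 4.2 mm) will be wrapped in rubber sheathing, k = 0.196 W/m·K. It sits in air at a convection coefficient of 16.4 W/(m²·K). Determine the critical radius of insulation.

r_cr ≈ 12 mm

For a cylinder r_cr = k/h = 0.196/16.4
r_cr = 12 mm; since the bare radius (4.2 mm) is below r_cr, adding a thin layer of insulation will *increase* heat loss.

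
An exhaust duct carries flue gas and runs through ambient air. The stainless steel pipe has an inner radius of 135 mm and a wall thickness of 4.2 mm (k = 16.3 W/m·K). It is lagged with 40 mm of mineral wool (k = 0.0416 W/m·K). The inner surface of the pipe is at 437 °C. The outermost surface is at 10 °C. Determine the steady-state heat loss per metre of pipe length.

Per-layer cylindrical resistances, series-summed:
R_stainless steel pipe wall = ln(139.2/135)/(2π×16.3×1) = 2.991×10^-4 K/W
R_mineral wool = ln(179.2/139.2)/(2π×0.0416×1) = 0.9664 K/W
R_total = 0.9667 K/W
Q = ΔT/R_total = 427/0.9667

q′ ≈ 442 W/m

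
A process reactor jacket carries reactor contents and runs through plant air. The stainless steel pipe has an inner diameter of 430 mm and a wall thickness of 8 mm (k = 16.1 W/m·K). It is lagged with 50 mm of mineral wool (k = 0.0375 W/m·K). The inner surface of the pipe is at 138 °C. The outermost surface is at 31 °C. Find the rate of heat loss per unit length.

q′ ≈ 125 W/m

For a radial system each layer contributes R = ln(r_out/r_in)/(2πkL); films add R = 1/(hA).
R_stainless steel pipe wall = ln(223/215)/(2π×16.1×1) = 3.612×10^-4 K/W
R_mineral wool = ln(273/223)/(2π×0.0375×1) = 0.8586 K/W
R_total = 0.8589 K/W
Q = ΔT/R_total = 107/0.8589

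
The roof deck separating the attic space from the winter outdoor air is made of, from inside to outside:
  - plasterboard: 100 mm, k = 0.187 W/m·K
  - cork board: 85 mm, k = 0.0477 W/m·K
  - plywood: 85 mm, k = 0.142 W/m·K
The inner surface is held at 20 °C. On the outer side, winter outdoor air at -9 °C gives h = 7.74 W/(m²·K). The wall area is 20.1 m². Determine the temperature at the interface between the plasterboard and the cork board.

Series thermal resistances:
R_plasterboard = L/(kA) = 0.1/(0.187×20.1) = 0.0266 K/W
R_cork board = L/(kA) = 0.085/(0.0477×20.1) = 0.08866 K/W
R_plywood = L/(kA) = 0.085/(0.142×20.1) = 0.02978 K/W
R_outer film = 1/(h_o·A) = 1/(7.74×20.1) = 0.006428 K/W
R_total = 0.1515 K/W;  Q = ΔT/R_total = 29/0.1515 = 191.5 W
T_interface = T_inner − Q·ΣR(inner→interface) = 20 − 191×0.0266

T ≈ 14.9 °C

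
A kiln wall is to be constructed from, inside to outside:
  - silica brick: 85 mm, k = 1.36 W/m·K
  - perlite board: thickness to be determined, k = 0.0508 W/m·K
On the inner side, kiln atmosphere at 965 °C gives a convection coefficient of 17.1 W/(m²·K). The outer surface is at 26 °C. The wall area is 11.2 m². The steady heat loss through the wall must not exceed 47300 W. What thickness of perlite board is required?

Using the resistance-network approach (series):
R_inner film = 1/(h_i·A) = 1/(17.1×11.2) = 0.005221 K/W
R_silica brick = L/(kA) = 0.085/(1.36×11.2) = 0.00558 K/W
Sum of the known resistances R_other = 0.0108 K/W
Required total resistance R_tot = ΔT/Q_allow = 939/47300 = 0.01985 K/W
R_perlite board = R_tot − R_other = 0.00905 K/W
L = R·k·A = 0.00905×0.0508×11.2

L ≈ 5.15 mm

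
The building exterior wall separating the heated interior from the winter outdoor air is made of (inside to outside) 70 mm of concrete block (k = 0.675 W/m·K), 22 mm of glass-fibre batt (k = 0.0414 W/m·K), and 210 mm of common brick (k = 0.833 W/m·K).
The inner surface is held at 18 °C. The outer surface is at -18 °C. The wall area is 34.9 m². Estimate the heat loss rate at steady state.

Q ≈ 1420 W

Using the resistance-network approach (series):
R_concrete block = L/(kA) = 0.07/(0.675×34.9) = 0.002971 K/W
R_glass-fibre batt = L/(kA) = 0.022/(0.0414×34.9) = 0.01523 K/W
R_common brick = L/(kA) = 0.21/(0.833×34.9) = 0.007224 K/W
R_total = 0.02542 K/W
Q = ΔT / R_total = 36 / 0.02542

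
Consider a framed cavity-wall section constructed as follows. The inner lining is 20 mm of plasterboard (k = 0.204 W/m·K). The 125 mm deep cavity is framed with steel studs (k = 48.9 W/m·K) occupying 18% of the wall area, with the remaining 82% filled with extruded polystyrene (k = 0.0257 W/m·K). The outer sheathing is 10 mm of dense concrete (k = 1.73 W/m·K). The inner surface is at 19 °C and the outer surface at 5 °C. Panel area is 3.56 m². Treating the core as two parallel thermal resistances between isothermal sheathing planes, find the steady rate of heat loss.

Q ≈ 422 W

Sheathing layers in series; stud and cavity paths in parallel between them.
R_inner = 0.02/(0.204×3.56) = 0.02754 K/W
R_stud  = 0.125/(48.9×0.18×3.56) = 0.003989 K/W
R_cav   = 0.125/(0.0257×0.82×3.56) = 1.666 K/W
1/R_core = 1/R_stud + 1/R_cav → R_core = 0.00398 K/W
R_outer = 0.01/(1.73×3.56) = 0.001624 K/W
R_total = 0.03314 K/W
Q = ΔT/R_total = 14/0.03314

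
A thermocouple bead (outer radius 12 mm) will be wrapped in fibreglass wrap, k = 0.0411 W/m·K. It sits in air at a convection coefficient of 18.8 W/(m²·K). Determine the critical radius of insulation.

r_cr ≈ 4.37 mm

For a sphere r_cr = 2k/h = 2×0.0411/18.8
r_cr = 4.37 mm; since the bare radius (12 mm) is above r_cr, any added insulation will reduce heat loss.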